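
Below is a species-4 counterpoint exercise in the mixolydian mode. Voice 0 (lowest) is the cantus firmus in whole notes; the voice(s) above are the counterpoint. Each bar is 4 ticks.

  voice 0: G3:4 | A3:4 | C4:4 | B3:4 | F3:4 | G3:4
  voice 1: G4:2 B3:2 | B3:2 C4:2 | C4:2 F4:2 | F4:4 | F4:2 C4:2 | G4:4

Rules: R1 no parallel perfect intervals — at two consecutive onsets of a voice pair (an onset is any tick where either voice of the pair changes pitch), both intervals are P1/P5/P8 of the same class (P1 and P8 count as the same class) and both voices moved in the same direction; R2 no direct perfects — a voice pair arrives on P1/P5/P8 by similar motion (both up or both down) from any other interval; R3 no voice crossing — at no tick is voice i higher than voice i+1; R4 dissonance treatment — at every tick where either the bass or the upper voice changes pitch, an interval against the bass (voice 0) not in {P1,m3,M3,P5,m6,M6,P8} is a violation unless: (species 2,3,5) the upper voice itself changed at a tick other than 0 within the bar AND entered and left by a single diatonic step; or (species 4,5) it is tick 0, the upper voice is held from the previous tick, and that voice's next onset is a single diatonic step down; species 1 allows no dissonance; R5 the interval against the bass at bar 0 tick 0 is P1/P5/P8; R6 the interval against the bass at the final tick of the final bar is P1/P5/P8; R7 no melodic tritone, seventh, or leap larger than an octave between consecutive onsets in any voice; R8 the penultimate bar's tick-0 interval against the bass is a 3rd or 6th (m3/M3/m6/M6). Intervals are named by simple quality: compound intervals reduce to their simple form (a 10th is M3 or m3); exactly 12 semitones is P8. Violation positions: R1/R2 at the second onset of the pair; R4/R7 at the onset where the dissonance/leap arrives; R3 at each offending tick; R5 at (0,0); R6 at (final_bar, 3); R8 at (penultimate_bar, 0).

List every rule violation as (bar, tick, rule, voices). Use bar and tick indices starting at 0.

bar 0: v0=G3 v1=G4 downbeat P8
bar 1: v0=A3 v1=B3 downbeat M2
bar 2: v0=C4 v1=C4 downbeat P1
bar 3: v0=B3 v1=F4 downbeat TT
bar 4: v0=F3 v1=F4 downbeat P8
bar 5: v0=G3 v1=G4 downbeat P8
  -> R4 @ bar 1 tick 0 v(0, 1): A3/B3 M2 untreated
  -> R4 @ bar 2 tick 2 v(0, 1): C4/F4 P4 untreated
  -> R4 @ bar 3 tick 0 v(0, 1): B3/F4 TT untreated
  -> R7 @ bar 4 tick 0 v(0,): B3->F3 leap 6st
  -> R8 @ bar 4 tick 0 v(0, 1): penult P8 not 3rd/6th
  -> R2 @ bar 5 tick 0 v(0, 1): F3/C4 P5 -> G3/G4 P8 similar

(1, 0, R4, (0, 1))
(2, 2, R4, (0, 1))
(3, 0, R4, (0, 1))
(4, 0, R7, (0,))
(4, 0, R8, (0, 1))
(5, 0, R2, (0, 1))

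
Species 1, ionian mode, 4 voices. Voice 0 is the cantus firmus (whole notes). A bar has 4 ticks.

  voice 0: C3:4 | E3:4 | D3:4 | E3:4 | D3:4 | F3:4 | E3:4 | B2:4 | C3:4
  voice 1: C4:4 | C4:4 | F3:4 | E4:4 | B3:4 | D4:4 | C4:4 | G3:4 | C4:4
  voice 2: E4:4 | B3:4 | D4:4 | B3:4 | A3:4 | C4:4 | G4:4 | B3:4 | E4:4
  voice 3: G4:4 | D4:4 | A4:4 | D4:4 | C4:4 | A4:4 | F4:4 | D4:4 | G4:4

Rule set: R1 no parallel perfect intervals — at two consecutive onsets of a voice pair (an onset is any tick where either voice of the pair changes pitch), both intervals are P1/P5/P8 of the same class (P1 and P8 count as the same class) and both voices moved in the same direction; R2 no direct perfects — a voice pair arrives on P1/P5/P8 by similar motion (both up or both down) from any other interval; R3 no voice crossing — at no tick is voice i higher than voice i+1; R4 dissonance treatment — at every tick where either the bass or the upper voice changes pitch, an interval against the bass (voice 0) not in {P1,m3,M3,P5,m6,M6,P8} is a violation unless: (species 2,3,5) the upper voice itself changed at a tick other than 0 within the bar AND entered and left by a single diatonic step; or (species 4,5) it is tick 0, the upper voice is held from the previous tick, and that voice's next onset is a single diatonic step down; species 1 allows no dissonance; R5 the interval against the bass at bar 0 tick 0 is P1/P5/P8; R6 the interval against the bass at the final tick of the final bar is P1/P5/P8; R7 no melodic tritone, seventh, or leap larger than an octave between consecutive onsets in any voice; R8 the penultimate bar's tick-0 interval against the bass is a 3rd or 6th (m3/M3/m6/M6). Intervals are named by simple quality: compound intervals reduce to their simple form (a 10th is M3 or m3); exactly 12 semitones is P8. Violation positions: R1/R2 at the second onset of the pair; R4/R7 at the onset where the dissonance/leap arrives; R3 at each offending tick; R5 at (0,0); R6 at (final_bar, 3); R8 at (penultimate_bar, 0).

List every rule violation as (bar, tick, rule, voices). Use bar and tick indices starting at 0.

(0, 0, R5, (0, 2))
(1, 0, R3, (1, 2))
(1, 0, R4, (0, 3))
(1, 1, R3, (1, 2))
(1, 2, R3, (1, 2))
(1, 3, R3, (1, 2))
(2, 0, R2, (2, 3))
(3, 0, R2, (0, 1))
(3, 0, R3, (1, 2))
(3, 0, R4, (0, 3))
(3, 0, R7, (1,))
(3, 1, R3, (1, 2))
(3, 2, R3, (1, 2))
(3, 3, R3, (1, 2))
(4, 0, R1, (0, 2))
(4, 0, R3, (1, 2))
(4, 0, R4, (0, 3))
(4, 1, R3, (1, 2))
(4, 2, R3, (1, 2))
(4, 3, R3, (1, 2))
(5, 0, R1, (0, 2))
(5, 0, R2, (1, 3))
(5, 0, R3, (1, 2))
(5, 1, R3, (1, 2))
(5, 2, R3, (1, 2))
(5, 3, R3, (1, 2))
(6, 0, R3, (2, 3))
(6, 0, R4, (0, 3))
(6, 1, R3, (2, 3))
(6, 2, R3, (2, 3))
(6, 3, R3, (2, 3))
(7, 0, R2, (0, 2))
(7, 0, R2, (1, 3))
(7, 0, R8, (0, 2))
(8, 0, R1, (1, 3))
(8, 0, R2, (0, 1))
(8, 0, R2, (0, 3))
(8, 3, R6, (0, 2))

bar 0: v0=C3 v1=C4 v2=E4 v3=G4 downbeat P5
bar 1: v0=E3 v1=C4 v2=B3 v3=D4 downbeat m7
bar 2: v0=D3 v1=F3 v2=D4 v3=A4 downbeat P5
bar 3: v0=E3 v1=E4 v2=B3 v3=D4 downbeat m7
bar 4: v0=D3 v1=B3 v2=A3 v3=C4 downbeat m7
bar 5: v0=F3 v1=D4 v2=C4 v3=A4 downbeat M3
bar 6: v0=E3 v1=C4 v2=G4 v3=F4 downbeat m2
bar 7: v0=B2 v1=G3 v2=B3 v3=D4 downbeat m3
bar 8: v0=C3 v1=C4 v2=E4 v3=G4 downbeat P5
  -> R5 @ bar 0 tick 0 v(0, 2): opens on M3
  -> R3 @ bar 1 tick 0 v(1, 2): C4 above B3
  -> R4 @ bar 1 tick 0 v(0, 3): E3/D4 m7 untreated
  -> R3 @ bar 1 tick 1 v(1, 2): C4 above B3
  -> R3 @ bar 1 tick 2 v(1, 2): C4 above B3
  -> R3 @ bar 1 tick 3 v(1, 2): C4 above B3
  -> R2 @ bar 2 tick 0 v(2, 3): B3/D4 m3 -> D4/A4 P5 similar
  -> R2 @ bar 3 tick 0 v(0, 1): D3/F3 m3 -> E3/E4 P8 similar
  -> R3 @ bar 3 tick 0 v(1, 2): E4 above B3
  -> R4 @ bar 3 tick 0 v(0, 3): E3/D4 m7 untreated
  -> R7 @ bar 3 tick 0 v(1,): F3->E4 leap 11st
  -> R3 @ bar 3 tick 1 v(1, 2): E4 above B3
  -> R3 @ bar 3 tick 2 v(1, 2): E4 above B3
  -> R3 @ bar 3 tick 3 v(1, 2): E4 above B3
  -> R1 @ bar 4 tick 0 v(0, 2): E3/B3 P5 -> D3/A3 P5 similar
  -> R3 @ bar 4 tick 0 v(1, 2): B3 above A3
  -> R4 @ bar 4 tick 0 v(0, 3): D3/C4 m7 untreated
  -> R3 @ bar 4 tick 1 v(1, 2): B3 above A3
  -> R3 @ bar 4 tick 2 v(1, 2): B3 above A3
  -> R3 @ bar 4 tick 3 v(1, 2): B3 above A3
  -> R1 @ bar 5 tick 0 v(0, 2): D3/A3 P5 -> F3/C4 P5 similar
  -> R2 @ bar 5 tick 0 v(1, 3): B3/C4 m2 -> D4/A4 P5 similar
  -> R3 @ bar 5 tick 0 v(1, 2): D4 above C4
  -> R3 @ bar 5 tick 1 v(1, 2): D4 above C4
  -> R3 @ bar 5 tick 2 v(1, 2): D4 above C4
  -> R3 @ bar 5 tick 3 v(1, 2): D4 above C4
  -> R3 @ bar 6 tick 0 v(2, 3): G4 above F4
  -> R4 @ bar 6 tick 0 v(0, 3): E3/F4 m2 untreated
  -> R3 @ bar 6 tick 1 v(2, 3): G4 above F4
  -> R3 @ bar 6 tick 2 v(2, 3): G4 above F4
  -> R3 @ bar 6 tick 3 v(2, 3): G4 above F4
  -> R2 @ bar 7 tick 0 v(0, 2): E3/G4 m3 -> B2/B3 P8 similar
  -> R2 @ bar 7 tick 0 v(1, 3): C4/F4 P4 -> G3/D4 P5 similar
  -> R8 @ bar 7 tick 0 v(0, 2): penult P8 not 3rd/6th
  -> R1 @ bar 8 tick 0 v(1, 3): G3/D4 P5 -> C4/G4 P5 similar
  -> R2 @ bar 8 tick 0 v(0, 1): B2/G3 m6 -> C3/C4 P8 similar
  -> R2 @ bar 8 tick 0 v(0, 3): B2/D4 m3 -> C3/G4 P5 similar
  -> R6 @ bar 8 tick 3 v(0, 2): closes on M3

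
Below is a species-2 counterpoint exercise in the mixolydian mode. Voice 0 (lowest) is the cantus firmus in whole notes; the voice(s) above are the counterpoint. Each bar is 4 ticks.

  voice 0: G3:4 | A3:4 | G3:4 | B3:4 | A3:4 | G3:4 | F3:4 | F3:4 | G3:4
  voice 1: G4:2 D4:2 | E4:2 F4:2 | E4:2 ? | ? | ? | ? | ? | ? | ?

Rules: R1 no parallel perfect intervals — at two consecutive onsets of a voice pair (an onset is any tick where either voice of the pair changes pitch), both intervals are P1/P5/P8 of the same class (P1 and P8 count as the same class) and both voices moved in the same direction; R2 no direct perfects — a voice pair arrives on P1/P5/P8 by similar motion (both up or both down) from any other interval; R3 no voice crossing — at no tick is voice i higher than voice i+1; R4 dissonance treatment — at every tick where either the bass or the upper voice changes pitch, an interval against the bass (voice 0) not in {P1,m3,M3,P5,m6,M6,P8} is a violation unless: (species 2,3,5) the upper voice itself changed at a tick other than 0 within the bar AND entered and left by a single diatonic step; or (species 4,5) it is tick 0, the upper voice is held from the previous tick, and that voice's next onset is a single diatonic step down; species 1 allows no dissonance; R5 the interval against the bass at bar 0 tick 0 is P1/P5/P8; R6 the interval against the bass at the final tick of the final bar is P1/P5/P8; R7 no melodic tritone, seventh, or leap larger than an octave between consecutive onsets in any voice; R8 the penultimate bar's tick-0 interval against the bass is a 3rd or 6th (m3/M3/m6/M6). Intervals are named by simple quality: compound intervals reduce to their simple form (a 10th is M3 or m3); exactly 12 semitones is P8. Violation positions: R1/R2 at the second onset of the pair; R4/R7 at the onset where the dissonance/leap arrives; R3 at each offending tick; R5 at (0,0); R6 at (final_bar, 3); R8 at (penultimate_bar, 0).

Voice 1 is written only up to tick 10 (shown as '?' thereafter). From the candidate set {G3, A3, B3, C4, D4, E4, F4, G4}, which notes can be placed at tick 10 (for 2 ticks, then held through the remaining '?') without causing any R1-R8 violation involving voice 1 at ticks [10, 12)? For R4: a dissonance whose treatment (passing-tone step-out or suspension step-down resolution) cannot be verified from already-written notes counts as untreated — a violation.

{B3, D4, E4, G3, G4}

G3: legal
A3: violates R4
B3: legal
C4: violates R4
D4: legal
E4: legal
F4: violates R4
G4: legal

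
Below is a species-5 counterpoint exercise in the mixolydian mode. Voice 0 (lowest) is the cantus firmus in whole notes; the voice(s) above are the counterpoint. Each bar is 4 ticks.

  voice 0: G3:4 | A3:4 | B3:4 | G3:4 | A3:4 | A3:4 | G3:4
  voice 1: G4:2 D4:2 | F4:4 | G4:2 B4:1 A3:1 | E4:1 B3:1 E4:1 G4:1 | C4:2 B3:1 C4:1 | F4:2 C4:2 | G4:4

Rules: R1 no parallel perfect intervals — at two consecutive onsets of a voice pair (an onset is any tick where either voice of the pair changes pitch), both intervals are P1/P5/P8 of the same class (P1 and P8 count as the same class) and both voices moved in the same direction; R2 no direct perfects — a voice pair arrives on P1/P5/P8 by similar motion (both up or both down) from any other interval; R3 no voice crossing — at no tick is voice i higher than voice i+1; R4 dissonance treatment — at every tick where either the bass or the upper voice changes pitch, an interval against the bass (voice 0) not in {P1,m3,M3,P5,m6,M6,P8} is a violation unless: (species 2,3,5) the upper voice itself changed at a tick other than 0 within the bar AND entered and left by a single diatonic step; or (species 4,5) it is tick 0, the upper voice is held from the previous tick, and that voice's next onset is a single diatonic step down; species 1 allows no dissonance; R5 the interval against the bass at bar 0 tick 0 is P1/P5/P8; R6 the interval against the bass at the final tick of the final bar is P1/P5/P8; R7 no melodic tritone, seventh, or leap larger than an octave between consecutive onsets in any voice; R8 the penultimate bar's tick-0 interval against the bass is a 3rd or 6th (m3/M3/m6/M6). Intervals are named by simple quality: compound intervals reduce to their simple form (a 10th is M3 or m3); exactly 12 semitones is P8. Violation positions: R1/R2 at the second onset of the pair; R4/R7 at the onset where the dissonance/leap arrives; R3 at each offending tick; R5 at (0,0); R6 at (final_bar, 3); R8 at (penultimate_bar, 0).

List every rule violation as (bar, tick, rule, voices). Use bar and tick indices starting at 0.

(2, 3, R3, (0, 1))
(2, 3, R4, (0, 1))
(2, 3, R7, (1,))

bar 0: v0=G3 v1=G4 downbeat P8
bar 1: v0=A3 v1=F4 downbeat m6
bar 2: v0=B3 v1=G4 downbeat m6
bar 3: v0=G3 v1=E4 downbeat M6
bar 4: v0=A3 v1=C4 downbeat m3
bar 5: v0=A3 v1=F4 downbeat m6
bar 6: v0=G3 v1=G4 downbeat P8
  -> R3 @ bar 2 tick 3 v(0, 1): B3 above A3
  -> R4 @ bar 2 tick 3 v(0, 1): B3/A3 M2 untreated
  -> R7 @ bar 2 tick 3 v(1,): B4->A3 leap 14st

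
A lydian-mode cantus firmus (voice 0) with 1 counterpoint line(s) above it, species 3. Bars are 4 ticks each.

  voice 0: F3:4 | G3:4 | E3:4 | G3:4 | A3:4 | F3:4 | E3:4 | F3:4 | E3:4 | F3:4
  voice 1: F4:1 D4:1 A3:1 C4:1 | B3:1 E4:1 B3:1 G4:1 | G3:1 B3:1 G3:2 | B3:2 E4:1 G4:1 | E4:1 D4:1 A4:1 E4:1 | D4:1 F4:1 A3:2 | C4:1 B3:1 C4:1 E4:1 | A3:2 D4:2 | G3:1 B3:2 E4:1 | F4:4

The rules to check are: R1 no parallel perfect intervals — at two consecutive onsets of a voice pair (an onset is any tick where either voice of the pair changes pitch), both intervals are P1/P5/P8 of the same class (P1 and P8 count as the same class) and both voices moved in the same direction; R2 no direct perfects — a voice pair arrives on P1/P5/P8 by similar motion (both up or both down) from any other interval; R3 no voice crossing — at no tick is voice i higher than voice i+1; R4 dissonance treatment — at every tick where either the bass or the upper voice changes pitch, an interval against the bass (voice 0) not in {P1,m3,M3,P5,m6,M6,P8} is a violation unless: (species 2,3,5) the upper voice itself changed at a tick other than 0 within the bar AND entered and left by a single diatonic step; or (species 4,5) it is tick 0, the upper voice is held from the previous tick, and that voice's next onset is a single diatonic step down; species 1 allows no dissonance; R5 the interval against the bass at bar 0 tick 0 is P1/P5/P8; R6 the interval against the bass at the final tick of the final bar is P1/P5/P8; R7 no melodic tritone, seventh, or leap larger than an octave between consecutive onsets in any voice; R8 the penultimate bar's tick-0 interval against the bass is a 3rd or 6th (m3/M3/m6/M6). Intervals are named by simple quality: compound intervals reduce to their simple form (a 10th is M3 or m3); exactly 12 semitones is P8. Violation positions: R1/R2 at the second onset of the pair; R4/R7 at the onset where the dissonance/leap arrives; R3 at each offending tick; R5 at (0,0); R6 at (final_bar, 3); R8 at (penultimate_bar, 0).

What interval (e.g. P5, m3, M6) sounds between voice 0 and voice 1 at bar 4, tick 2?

voice 0=A3 voice 1=A4 -> P8

P8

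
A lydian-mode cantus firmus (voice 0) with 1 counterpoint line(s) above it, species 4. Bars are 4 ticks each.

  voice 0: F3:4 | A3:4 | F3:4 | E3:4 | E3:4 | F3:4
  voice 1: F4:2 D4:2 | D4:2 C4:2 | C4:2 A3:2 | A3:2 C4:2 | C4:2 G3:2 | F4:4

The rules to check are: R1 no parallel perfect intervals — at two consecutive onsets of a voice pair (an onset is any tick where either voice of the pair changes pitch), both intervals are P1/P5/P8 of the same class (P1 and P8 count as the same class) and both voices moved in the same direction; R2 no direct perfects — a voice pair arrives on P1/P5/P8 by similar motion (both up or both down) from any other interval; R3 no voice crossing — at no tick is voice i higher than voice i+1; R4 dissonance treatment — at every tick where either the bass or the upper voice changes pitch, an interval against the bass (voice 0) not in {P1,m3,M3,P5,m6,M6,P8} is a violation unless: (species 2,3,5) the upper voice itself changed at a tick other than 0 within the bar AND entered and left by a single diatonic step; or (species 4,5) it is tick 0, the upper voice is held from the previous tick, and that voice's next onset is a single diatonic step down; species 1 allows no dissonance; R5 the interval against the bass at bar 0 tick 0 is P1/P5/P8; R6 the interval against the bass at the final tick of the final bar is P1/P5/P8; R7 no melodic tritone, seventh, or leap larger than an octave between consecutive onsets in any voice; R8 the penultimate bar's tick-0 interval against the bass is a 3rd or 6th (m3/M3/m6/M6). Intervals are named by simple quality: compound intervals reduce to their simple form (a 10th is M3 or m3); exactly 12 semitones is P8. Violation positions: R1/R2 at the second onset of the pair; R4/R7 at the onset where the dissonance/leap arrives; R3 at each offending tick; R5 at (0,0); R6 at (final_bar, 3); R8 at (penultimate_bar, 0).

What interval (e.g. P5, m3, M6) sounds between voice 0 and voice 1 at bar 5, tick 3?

P8

voice 0=F3 voice 1=F4 -> P8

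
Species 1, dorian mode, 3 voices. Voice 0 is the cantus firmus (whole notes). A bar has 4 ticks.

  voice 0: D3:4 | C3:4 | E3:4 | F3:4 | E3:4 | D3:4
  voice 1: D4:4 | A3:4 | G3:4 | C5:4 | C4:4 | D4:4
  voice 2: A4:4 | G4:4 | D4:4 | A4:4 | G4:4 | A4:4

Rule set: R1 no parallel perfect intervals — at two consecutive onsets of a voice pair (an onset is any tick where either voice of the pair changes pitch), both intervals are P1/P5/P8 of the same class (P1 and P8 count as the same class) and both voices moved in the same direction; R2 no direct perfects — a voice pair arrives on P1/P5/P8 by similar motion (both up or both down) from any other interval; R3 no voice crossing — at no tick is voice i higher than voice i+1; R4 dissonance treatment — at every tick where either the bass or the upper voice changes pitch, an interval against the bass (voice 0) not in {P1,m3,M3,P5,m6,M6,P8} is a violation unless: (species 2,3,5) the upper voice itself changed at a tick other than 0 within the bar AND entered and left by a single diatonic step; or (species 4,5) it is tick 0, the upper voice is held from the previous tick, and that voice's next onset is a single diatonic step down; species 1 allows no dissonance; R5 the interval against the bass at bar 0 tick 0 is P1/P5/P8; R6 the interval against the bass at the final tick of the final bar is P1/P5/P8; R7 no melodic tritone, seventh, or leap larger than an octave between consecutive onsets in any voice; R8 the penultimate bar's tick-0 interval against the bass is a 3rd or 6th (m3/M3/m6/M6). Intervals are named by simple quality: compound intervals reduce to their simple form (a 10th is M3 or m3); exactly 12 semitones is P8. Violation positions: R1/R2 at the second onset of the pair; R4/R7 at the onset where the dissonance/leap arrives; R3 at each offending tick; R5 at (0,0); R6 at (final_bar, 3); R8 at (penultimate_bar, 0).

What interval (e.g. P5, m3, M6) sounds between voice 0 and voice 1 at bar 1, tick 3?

M6

voice 0=C3 voice 1=A3 -> M6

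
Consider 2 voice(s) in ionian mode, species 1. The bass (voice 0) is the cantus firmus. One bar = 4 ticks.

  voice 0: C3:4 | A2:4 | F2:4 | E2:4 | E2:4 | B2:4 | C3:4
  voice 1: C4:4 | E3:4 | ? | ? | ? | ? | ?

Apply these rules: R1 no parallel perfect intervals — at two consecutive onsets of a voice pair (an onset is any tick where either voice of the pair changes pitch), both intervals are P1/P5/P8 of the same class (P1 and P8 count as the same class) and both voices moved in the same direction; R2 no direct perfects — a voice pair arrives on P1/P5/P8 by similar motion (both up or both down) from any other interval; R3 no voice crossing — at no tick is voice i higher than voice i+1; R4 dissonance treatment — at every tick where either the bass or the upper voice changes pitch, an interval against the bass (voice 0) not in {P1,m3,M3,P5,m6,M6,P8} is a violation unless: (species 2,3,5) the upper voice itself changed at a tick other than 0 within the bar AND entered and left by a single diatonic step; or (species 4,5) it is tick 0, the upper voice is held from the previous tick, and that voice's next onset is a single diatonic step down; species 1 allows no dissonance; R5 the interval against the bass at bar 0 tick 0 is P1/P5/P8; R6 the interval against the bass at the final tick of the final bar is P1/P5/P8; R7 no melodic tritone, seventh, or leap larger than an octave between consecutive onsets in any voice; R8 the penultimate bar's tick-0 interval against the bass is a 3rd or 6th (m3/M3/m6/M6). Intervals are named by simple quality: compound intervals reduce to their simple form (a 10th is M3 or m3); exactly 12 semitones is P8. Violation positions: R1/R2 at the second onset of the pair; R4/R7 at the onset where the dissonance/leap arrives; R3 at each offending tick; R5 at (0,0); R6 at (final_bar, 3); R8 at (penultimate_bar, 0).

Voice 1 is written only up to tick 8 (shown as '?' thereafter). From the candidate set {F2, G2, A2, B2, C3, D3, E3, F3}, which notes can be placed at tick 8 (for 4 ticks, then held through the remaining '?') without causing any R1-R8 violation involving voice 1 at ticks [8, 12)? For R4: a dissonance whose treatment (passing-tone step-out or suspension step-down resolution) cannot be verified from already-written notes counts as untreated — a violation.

F2: violates R2,R7
G2: violates R4
A2: legal
B2: violates R4
C3: violates R1
D3: legal
E3: violates R4
F3: legal

{A2, D3, F3}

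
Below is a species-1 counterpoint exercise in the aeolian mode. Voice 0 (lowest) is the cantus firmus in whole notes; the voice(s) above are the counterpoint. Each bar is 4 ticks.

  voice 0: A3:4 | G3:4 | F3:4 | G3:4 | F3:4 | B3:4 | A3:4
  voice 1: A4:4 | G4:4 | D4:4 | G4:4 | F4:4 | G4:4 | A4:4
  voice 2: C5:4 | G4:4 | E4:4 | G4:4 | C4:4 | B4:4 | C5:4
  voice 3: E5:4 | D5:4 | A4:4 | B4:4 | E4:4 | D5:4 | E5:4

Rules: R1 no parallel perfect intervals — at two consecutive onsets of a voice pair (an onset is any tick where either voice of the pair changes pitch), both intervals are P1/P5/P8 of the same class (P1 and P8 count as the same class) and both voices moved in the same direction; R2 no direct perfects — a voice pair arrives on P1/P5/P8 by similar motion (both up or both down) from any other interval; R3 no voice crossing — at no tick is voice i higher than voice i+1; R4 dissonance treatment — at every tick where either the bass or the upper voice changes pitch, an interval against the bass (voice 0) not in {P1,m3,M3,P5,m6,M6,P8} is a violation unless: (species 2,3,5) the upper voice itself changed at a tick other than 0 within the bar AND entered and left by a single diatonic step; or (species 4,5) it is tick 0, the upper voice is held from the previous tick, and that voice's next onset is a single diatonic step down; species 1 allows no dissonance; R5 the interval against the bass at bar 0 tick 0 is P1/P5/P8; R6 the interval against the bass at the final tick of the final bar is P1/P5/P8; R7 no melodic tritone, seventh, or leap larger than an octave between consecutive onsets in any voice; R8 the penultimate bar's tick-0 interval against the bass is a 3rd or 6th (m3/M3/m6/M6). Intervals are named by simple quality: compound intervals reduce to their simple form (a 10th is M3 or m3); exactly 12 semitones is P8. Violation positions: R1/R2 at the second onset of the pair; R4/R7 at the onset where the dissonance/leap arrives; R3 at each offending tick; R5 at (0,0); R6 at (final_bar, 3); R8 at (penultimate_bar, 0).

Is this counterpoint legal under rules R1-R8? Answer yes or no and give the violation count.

bar 0: v0=A3 v1=A4 v2=C5 v3=E5 (P5)
bar 1: v0=G3 v1=G4 v2=G4 v3=D5 (P5)
bar 2: v0=F3 v1=D4 v2=E4 v3=A4 (M3)
bar 3: v0=G3 v1=G4 v2=G4 v3=B4 (M3)
bar 4: v0=F3 v1=F4 v2=C4 v3=E4 (M7)
bar 5: v0=B3 v1=G4 v2=B4 v3=D5 (m3)
bar 6: v0=A3 v1=A4 v2=C5 v3=E5 (P5)
  R5 @ bar0.0: opens on m3
  R1 @ bar1.0: A3/A4 P8 -> G3/G4 P8 similar
  R1 @ bar1.0: A3/E5 P5 -> G3/D5 P5 similar
  R1 @ bar1.0: A4/E5 P5 -> G4/D5 P5 similar
  R2 @ bar1.0: A3/C5 m3 -> G3/G4 P8 similar
  R2 @ bar1.0: A4/C5 m3 -> G4/G4 P1 similar
  R2 @ bar1.0: C5/E5 M3 -> G4/D5 P5 similar
  R1 @ bar2.0: G4/D5 P5 -> D4/A4 P5 similar
  R4 @ bar2.0: F3/E4 M7 untreated
  R2 @ bar3.0: F3/D4 M6 -> G3/G4 P8 similar
  R2 @ bar3.0: F3/E4 M7 -> G3/G4 P8 similar
  R2 @ bar3.0: D4/E4 M2 -> G4/G4 P1 similar
  R1 @ bar4.0: G3/G4 P8 -> F3/F4 P8 similar
  R2 @ bar4.0: G3/G4 P8 -> F3/C4 P5 similar
  R3 @ bar4.0: F4 above C4
  R4 @ bar4.0: F3/E4 M7 untreated
  R3 @ bar4.1: F4 above C4
  R3 @ bar4.2: F4 above C4
  R3 @ bar4.3: F4 above C4
  R2 @ bar5.0: F3/C4 P5 -> B3/B4 P8 similar
  R2 @ bar5.0: F4/E4 m2 -> G4/D5 P5 similar
  R7 @ bar5.0: F3->B3 leap 6st
  R7 @ bar5.0: C4->B4 leap 11st
  R7 @ bar5.0: E4->D5 leap 10st
  R8 @ bar5.0: penult P8 not 3rd/6th
  R1 @ bar6.0: G4/D5 P5 -> A4/E5 P5 similar
  R6 @ bar6.3: closes on m3

No (27 violations)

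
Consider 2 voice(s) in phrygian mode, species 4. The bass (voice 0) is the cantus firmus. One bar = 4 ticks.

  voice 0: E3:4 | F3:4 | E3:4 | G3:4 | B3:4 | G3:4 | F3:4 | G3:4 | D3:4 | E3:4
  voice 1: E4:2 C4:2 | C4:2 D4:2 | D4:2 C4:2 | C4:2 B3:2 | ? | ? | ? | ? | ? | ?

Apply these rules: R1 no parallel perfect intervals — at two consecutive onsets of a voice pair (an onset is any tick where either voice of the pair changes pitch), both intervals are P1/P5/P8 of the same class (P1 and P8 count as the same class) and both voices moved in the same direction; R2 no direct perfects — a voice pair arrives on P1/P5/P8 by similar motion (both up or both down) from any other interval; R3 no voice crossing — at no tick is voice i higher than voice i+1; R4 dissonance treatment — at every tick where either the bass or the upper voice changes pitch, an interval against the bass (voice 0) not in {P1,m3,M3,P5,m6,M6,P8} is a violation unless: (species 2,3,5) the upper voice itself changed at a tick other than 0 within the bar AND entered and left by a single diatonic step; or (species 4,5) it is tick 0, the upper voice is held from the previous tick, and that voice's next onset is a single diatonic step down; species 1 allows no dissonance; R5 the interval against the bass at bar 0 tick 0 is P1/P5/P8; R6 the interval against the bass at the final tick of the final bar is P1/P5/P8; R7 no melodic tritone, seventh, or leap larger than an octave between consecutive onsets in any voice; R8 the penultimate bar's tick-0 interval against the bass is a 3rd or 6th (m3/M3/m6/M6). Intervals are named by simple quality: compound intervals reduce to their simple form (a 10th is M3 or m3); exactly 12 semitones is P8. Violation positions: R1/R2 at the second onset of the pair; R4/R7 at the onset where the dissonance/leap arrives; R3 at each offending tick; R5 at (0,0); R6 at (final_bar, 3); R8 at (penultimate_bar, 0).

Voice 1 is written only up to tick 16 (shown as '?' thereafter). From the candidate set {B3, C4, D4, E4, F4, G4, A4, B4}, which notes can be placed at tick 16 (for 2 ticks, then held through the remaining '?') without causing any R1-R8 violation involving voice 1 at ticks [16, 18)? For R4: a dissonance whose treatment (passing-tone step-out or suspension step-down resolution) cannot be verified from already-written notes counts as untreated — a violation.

B3: legal
C4: violates R4
D4: legal
E4: violates R4
F4: violates R4,R7
G4: legal
A4: violates R4,R7
B4: violates R2

{B3, D4, G4}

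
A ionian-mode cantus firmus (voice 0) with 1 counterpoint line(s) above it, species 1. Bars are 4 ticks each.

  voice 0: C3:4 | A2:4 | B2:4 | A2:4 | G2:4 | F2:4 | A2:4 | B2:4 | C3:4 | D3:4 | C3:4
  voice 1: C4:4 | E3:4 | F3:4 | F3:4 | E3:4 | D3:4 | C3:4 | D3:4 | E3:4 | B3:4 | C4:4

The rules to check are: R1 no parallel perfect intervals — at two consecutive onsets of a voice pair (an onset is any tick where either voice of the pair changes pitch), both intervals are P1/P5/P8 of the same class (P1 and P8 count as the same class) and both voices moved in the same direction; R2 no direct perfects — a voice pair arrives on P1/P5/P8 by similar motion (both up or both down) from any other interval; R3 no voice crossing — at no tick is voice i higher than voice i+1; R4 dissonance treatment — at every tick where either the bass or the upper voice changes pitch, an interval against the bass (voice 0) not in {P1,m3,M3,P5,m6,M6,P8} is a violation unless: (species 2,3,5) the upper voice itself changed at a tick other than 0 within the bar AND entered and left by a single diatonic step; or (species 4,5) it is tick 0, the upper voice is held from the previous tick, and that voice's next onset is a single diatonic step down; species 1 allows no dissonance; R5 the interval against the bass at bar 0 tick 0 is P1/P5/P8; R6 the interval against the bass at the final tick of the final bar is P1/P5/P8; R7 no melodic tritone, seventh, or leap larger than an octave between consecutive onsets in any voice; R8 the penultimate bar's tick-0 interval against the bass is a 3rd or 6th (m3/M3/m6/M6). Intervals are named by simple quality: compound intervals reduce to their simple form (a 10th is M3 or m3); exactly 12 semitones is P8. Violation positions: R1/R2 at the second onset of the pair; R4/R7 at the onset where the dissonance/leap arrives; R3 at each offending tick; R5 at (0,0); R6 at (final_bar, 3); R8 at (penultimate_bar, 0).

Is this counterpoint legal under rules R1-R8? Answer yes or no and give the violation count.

bar 0: v0=C3 v1=C4 (P8)
bar 1: v0=A2 v1=E3 (P5)
bar 2: v0=B2 v1=F3 (TT)
bar 3: v0=A2 v1=F3 (m6)
bar 4: v0=G2 v1=E3 (M6)
bar 5: v0=F2 v1=D3 (M6)
bar 6: v0=A2 v1=C3 (m3)
bar 7: v0=B2 v1=D3 (m3)
bar 8: v0=C3 v1=E3 (M3)
bar 9: v0=D3 v1=B3 (M6)
bar 10: v0=C3 v1=C4 (P8)
  R2 @ bar1.0: C3/C4 P8 -> A2/E3 P5 similar
  R4 @ bar2.0: B2/F3 TT untreated

No (2 violations)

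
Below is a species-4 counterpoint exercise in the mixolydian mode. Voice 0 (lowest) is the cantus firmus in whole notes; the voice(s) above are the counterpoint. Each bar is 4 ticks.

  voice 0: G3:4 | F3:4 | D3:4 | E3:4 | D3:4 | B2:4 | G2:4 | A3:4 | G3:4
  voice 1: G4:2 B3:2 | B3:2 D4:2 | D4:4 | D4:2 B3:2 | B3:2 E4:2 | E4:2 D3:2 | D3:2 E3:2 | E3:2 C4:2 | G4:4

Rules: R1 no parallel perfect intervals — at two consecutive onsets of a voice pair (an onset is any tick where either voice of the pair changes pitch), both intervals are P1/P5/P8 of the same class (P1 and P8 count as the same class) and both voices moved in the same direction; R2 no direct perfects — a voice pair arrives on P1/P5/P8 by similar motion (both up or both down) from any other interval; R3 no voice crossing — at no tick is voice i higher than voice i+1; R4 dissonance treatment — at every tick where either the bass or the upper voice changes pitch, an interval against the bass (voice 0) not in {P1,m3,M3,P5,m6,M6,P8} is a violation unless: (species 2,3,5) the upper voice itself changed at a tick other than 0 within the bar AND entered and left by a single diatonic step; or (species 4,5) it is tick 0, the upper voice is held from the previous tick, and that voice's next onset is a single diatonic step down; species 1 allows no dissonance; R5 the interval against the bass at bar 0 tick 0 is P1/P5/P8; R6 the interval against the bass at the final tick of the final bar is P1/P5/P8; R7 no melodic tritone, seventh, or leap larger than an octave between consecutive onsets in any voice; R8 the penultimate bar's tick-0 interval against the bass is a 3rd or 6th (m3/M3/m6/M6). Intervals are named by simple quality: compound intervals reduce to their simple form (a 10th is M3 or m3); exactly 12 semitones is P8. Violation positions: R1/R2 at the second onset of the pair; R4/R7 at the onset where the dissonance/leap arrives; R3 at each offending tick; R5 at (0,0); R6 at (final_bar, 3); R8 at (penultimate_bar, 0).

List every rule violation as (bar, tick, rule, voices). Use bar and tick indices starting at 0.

bar 0: v0=G3 v1=G4 downbeat P8
bar 1: v0=F3 v1=B3 downbeat TT
bar 2: v0=D3 v1=D4 downbeat P8
bar 3: v0=E3 v1=D4 downbeat m7
bar 4: v0=D3 v1=B3 downbeat M6
bar 5: v0=B2 v1=E4 downbeat P4
bar 6: v0=G2 v1=D3 downbeat P5
bar 7: v0=A3 v1=E3 downbeat P4
bar 8: v0=G3 v1=G4 downbeat P8
  -> R4 @ bar 1 tick 0 v(0, 1): F3/B3 TT untreated
  -> R4 @ bar 3 tick 0 v(0, 1): E3/D4 m7 untreated
  -> R4 @ bar 4 tick 2 v(0, 1): D3/E4 M2 untreated
  -> R4 @ bar 5 tick 0 v(0, 1): B2/E4 P4 untreated
  -> R7 @ bar 5 tick 2 v(1,): E4->D3 leap 14st
  -> R3 @ bar 7 tick 0 v(0, 1): A3 above E3
  -> R4 @ bar 7 tick 0 v(0, 1): A3/E3 P4 untreated
  -> R7 @ bar 7 tick 0 v(0,): G2->A3 leap 14st
  -> R8 @ bar 7 tick 0 v(0, 1): penult P4 not 3rd/6th
  -> R3 @ bar 7 tick 1 v(0, 1): A3 above E3

(1, 0, R4, (0, 1))
(3, 0, R4, (0, 1))
(4, 2, R4, (0, 1))
(5, 0, R4, (0, 1))
(5, 2, R7, (1,))
(7, 0, R3, (0, 1))
(7, 0, R4, (0, 1))
(7, 0, R7, (0,))
(7, 0, R8, (0, 1))
(7, 1, R3, (0, 1))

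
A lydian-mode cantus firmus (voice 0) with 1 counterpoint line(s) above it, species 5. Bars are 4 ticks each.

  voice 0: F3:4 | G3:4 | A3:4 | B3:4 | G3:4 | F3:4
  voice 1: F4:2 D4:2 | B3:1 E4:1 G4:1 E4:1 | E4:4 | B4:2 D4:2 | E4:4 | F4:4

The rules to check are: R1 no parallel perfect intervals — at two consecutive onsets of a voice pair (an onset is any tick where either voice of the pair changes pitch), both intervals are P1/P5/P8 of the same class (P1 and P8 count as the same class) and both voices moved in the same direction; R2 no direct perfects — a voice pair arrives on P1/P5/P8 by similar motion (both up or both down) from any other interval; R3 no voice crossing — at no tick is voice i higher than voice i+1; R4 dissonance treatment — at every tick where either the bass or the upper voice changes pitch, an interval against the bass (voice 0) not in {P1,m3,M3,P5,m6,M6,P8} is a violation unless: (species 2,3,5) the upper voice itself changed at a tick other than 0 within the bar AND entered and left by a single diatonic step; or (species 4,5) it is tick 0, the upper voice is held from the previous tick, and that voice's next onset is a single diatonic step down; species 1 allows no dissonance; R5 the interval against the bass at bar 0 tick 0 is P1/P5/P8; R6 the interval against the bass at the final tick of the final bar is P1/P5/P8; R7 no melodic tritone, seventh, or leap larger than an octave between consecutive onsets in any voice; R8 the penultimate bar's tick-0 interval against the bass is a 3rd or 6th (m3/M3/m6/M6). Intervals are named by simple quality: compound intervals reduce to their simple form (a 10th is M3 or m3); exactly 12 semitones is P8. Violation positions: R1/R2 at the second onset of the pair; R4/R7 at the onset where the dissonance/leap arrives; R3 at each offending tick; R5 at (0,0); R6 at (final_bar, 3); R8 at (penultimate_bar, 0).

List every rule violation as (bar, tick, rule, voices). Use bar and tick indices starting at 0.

bar 0: v0=F3 v1=F4 downbeat P8
bar 1: v0=G3 v1=B3 downbeat M3
bar 2: v0=A3 v1=E4 downbeat P5
bar 3: v0=B3 v1=B4 downbeat P8
bar 4: v0=G3 v1=E4 downbeat M6
bar 5: v0=F3 v1=F4 downbeat P8
  -> R2 @ bar 3 tick 0 v(0, 1): A3/E4 P5 -> B3/B4 P8 similar

(3, 0, R2, (0, 1))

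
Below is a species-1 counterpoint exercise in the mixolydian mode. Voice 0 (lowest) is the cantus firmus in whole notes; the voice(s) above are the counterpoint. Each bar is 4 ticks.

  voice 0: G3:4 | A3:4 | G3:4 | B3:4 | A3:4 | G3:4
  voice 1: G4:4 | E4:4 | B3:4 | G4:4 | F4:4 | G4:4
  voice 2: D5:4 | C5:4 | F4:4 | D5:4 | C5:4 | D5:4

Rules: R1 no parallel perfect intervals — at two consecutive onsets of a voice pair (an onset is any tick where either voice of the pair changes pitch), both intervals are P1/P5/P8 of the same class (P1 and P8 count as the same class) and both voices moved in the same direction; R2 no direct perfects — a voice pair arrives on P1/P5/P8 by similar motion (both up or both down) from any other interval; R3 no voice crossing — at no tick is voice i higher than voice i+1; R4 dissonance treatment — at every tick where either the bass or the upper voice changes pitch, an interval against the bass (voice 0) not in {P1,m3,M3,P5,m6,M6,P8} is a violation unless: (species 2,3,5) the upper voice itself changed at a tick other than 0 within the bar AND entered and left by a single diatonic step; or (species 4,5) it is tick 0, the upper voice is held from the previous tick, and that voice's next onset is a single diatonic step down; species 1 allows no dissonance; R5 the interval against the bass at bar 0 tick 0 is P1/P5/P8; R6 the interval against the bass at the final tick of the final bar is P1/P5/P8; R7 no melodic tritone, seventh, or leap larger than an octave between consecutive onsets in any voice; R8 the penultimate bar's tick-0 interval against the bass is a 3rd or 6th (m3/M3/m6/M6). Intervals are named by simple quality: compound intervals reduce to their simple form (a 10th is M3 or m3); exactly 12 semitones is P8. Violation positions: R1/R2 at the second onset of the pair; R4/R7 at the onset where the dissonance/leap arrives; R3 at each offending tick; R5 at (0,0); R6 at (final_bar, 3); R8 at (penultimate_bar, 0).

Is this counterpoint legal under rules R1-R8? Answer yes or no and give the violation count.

bar 0: v0=G3 v1=G4 v2=D5 (P5)
bar 1: v0=A3 v1=E4 v2=C5 (m3)
bar 2: v0=G3 v1=B3 v2=F4 (m7)
bar 3: v0=B3 v1=G4 v2=D5 (m3)
bar 4: v0=A3 v1=F4 v2=C5 (m3)
bar 5: v0=G3 v1=G4 v2=D5 (P5)
  R4 @ bar2.0: G3/F4 m7 untreated
  R2 @ bar3.0: B3/F4 TT -> G4/D5 P5 similar
  R1 @ bar4.0: G4/D5 P5 -> F4/C5 P5 similar
  R1 @ bar5.0: F4/C5 P5 -> G4/D5 P5 similar

No (4 violations)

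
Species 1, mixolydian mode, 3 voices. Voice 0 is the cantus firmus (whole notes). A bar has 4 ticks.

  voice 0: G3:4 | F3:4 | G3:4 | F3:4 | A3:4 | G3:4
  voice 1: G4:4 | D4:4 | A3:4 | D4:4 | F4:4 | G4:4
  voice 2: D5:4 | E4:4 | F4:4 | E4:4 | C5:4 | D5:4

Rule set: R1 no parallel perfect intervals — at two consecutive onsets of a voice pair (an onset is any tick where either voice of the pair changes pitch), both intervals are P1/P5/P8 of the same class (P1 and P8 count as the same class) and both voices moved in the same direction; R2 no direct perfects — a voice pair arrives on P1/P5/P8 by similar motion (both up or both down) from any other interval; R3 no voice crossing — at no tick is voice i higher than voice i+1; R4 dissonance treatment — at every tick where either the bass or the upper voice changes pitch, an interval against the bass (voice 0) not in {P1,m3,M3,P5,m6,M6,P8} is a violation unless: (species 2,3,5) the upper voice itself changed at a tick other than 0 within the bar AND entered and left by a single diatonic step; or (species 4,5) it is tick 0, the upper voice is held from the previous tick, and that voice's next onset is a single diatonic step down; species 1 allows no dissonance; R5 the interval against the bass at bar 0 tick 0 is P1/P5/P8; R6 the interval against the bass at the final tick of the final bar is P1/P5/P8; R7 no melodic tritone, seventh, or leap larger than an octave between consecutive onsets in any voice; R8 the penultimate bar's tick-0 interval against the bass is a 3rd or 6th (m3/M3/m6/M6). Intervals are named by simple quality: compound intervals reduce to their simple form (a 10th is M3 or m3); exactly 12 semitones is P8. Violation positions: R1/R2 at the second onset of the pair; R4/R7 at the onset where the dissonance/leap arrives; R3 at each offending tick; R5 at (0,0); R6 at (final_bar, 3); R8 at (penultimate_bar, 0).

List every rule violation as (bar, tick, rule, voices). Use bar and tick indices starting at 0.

bar 0: v0=G3 v1=G4 v2=D5 downbeat P5
bar 1: v0=F3 v1=D4 v2=E4 downbeat M7
bar 2: v0=G3 v1=A3 v2=F4 downbeat m7
bar 3: v0=F3 v1=D4 v2=E4 downbeat M7
bar 4: v0=A3 v1=F4 v2=C5 downbeat m3
bar 5: v0=G3 v1=G4 v2=D5 downbeat P5
  -> R4 @ bar 1 tick 0 v(0, 2): F3/E4 M7 untreated
  -> R7 @ bar 1 tick 0 v(2,): D5->E4 leap 10st
  -> R4 @ bar 2 tick 0 v(0, 1): G3/A3 M2 untreated
  -> R4 @ bar 2 tick 0 v(0, 2): G3/F4 m7 untreated
  -> R4 @ bar 3 tick 0 v(0, 2): F3/E4 M7 untreated
  -> R2 @ bar 4 tick 0 v(1, 2): D4/E4 M2 -> F4/C5 P5 similar
  -> R1 @ bar 5 tick 0 v(1, 2): F4/C5 P5 -> G4/D5 P5 similar

(1, 0, R4, (0, 2))
(1, 0, R7, (2,))
(2, 0, R4, (0, 1))
(2, 0, R4, (0, 2))
(3, 0, R4, (0, 2))
(4, 0, R2, (1, 2))
(5, 0, R1, (1, 2))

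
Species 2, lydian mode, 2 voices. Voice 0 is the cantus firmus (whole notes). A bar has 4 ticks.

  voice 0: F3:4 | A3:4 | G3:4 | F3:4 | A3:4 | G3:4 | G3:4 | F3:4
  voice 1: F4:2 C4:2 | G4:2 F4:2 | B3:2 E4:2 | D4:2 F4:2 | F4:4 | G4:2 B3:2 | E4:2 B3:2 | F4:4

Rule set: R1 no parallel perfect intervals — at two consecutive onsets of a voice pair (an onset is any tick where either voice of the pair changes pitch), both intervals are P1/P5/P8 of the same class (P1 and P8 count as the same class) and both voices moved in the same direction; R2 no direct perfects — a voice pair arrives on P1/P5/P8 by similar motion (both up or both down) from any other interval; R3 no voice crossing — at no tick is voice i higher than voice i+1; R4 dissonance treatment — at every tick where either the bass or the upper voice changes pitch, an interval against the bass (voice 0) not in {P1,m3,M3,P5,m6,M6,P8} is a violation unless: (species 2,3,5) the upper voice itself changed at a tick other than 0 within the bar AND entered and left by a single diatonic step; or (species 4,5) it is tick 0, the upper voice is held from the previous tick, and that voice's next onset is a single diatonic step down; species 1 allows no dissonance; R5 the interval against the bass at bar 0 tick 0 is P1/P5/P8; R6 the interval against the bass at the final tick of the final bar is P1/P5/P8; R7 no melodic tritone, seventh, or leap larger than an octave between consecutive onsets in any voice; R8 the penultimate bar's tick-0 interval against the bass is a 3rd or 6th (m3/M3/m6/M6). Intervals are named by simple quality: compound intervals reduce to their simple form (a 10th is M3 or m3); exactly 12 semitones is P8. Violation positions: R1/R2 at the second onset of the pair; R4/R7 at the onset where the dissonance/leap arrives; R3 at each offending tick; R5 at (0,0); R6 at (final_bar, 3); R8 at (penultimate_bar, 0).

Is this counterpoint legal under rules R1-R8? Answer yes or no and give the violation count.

bar 0: v0=F3 v1=F4 (P8)
bar 1: v0=A3 v1=G4 (m7)
bar 2: v0=G3 v1=B3 (M3)
bar 3: v0=F3 v1=D4 (M6)
bar 4: v0=A3 v1=F4 (m6)
bar 5: v0=G3 v1=G4 (P8)
bar 6: v0=G3 v1=E4 (M6)
bar 7: v0=F3 v1=F4 (P8)
  R4 @ bar1.0: A3/G4 m7 untreated
  R7 @ bar2.0: F4->B3 leap 6st
  R7 @ bar7.0: B3->F4 leap 6st

No (3 violations)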